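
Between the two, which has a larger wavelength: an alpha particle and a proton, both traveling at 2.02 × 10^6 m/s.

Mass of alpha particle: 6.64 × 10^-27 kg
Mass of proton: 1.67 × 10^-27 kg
The proton has the longer wavelength.

Using λ = h/(mv), since both particles have the same velocity, the wavelength depends only on mass.

For alpha particle: λ₁ = h/(m₁v) = 4.94 × 10^-14 m
For proton: λ₂ = h/(m₂v) = 1.96 × 10^-13 m

Since λ ∝ 1/m at constant velocity, the lighter particle has the longer wavelength.

The proton has the longer de Broglie wavelength.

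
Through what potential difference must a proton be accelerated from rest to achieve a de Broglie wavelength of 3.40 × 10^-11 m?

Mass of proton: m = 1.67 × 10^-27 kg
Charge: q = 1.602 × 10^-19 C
7.10 × 10^-1 V

From λ = h/√(2mqV), we solve for V:

λ² = h²/(2mqV)
V = h²/(2mqλ²)
V = (6.626 × 10^-34 J·s)² / (2 × 1.67 × 10^-27 kg × 1.602 × 10^-19 C × (3.40 × 10^-11 m)²)
V = 7.10 × 10^-1 V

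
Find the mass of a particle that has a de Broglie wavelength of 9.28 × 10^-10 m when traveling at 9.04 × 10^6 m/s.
7.90 × 10^-32 kg

From the de Broglie relation λ = h/(mv), we solve for m:

m = h/(λv)
m = (6.626 × 10^-34 J·s) / (9.28 × 10^-10 m × 9.04 × 10^6 m/s)
m = 7.90 × 10^-32 kg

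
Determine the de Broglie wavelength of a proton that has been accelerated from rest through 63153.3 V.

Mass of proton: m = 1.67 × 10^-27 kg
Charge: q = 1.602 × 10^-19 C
1.14 × 10^-13 m

When a particle is accelerated through voltage V, it gains kinetic energy KE = qV.

The de Broglie wavelength is then λ = h/√(2mqV):

λ = h/√(2mqV)
λ = (6.626 × 10^-34 J·s) / √(2 × 1.67 × 10^-27 kg × 1.602 × 10^-19 C × 63153.3 V)
λ = 1.14 × 10^-13 m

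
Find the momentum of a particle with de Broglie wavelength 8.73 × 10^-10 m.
7.59 × 10^-25 kg·m/s

From the de Broglie relation λ = h/p, we solve for p:

p = h/λ
p = (6.626 × 10^-34 J·s) / (8.73 × 10^-10 m)
p = 7.59 × 10^-25 kg·m/s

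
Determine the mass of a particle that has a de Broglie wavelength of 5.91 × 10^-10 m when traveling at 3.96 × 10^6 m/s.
2.83 × 10^-31 kg

From the de Broglie relation λ = h/(mv), we solve for m:

m = h/(λv)
m = (6.626 × 10^-34 J·s) / (5.91 × 10^-10 m × 3.96 × 10^6 m/s)
m = 2.83 × 10^-31 kg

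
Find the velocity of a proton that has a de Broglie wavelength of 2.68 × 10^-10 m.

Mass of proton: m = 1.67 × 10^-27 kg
1.48 × 10^3 m/s

From the de Broglie relation λ = h/(mv), we solve for v:

v = h/(mλ)
v = (6.626 × 10^-34 J·s) / (1.67 × 10^-27 kg × 2.68 × 10^-10 m)
v = 1.48 × 10^3 m/s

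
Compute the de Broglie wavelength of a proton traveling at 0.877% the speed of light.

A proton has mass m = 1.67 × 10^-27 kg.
1.51 × 10^-13 m

Using the de Broglie relation λ = h/(mv):

v = 0.877% × c = 2.629 × 10^6 m/s

λ = h/(mv)
λ = (6.626 × 10^-34 J·s) / (1.67 × 10^-27 kg × 2.629 × 10^6 m/s)
λ = 1.51 × 10^-13 m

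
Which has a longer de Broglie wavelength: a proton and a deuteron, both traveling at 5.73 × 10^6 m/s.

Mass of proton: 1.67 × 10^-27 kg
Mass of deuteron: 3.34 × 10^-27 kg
The proton has the longer wavelength.

Using λ = h/(mv), since both particles have the same velocity, the wavelength depends only on mass.

For proton: λ₁ = h/(m₁v) = 6.92 × 10^-14 m
For deuteron: λ₂ = h/(m₂v) = 3.46 × 10^-14 m

Since λ ∝ 1/m at constant velocity, the lighter particle has the longer wavelength.

The proton has the longer de Broglie wavelength.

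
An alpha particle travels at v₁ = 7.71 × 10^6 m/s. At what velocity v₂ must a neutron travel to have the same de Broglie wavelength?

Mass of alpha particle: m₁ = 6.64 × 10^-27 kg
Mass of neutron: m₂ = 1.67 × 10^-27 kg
v₂ = 3.07 × 10^7 m/s

For equal de Broglie wavelengths: λ₁ = λ₂

h/(m₁v₁) = h/(m₂v₂)
m₁v₁ = m₂v₂
v₂ = v₁ · (m₁/m₂)

v₂ = 7.71 × 10^6 m/s × (6.64 × 10^-27 kg / 1.67 × 10^-27 kg)
v₂ = 3.07 × 10^7 m/s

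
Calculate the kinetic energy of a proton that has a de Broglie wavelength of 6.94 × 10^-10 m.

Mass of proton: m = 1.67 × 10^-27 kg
2.73 × 10^-22 J (or 1.70 × 10^-3 eV)

From λ = h/√(2mKE), we solve for KE:

λ² = h²/(2mKE)
KE = h²/(2mλ²)
KE = (6.626 × 10^-34 J·s)² / (2 × 1.67 × 10^-27 kg × (6.94 × 10^-10 m)²)
KE = 2.73 × 10^-22 J
KE = 1.70 × 10^-3 eV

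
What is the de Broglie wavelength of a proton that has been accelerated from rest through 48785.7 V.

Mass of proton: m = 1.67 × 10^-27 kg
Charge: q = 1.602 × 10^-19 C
1.30 × 10^-13 m

When a particle is accelerated through voltage V, it gains kinetic energy KE = qV.

The de Broglie wavelength is then λ = h/√(2mqV):

λ = h/√(2mqV)
λ = (6.626 × 10^-34 J·s) / √(2 × 1.67 × 10^-27 kg × 1.602 × 10^-19 C × 48785.7 V)
λ = 1.30 × 10^-13 m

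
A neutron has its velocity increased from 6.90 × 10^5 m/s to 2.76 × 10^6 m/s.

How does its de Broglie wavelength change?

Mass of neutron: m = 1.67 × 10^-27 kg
The wavelength decreases by a factor of 4.

Using λ = h/(mv):

Initial wavelength: λ₁ = h/(mv₁) = 5.75 × 10^-13 m
Final wavelength: λ₂ = h/(mv₂) = 1.44 × 10^-13 m

Since λ ∝ 1/v, when velocity increases by a factor of 4, the wavelength decreases by a factor of 4.

λ₂/λ₁ = v₁/v₂ = 1/4

The wavelength decreases by a factor of 4.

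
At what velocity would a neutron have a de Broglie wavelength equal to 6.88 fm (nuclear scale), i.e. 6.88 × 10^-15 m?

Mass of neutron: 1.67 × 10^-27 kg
5.77 × 10^7 m/s

From λ = h/(mv), solve for v:

v = h/(mλ)
v = (6.626 × 10^-34 J·s) / (1.67 × 10^-27 kg × 6.88 × 10^-15 m)
v = 5.77 × 10^7 m/s

Note: This velocity is 19.2% of the speed of light, so relativistic corrections would be needed for a more accurate calculation.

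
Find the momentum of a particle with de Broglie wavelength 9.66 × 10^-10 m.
6.86 × 10^-25 kg·m/s

From the de Broglie relation λ = h/p, we solve for p:

p = h/λ
p = (6.626 × 10^-34 J·s) / (9.66 × 10^-10 m)
p = 6.86 × 10^-25 kg·m/s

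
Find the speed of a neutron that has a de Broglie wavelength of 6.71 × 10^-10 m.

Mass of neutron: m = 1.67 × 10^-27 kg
5.91 × 10^2 m/s

From the de Broglie relation λ = h/(mv), we solve for v:

v = h/(mλ)
v = (6.626 × 10^-34 J·s) / (1.67 × 10^-27 kg × 6.71 × 10^-10 m)
v = 5.91 × 10^2 m/s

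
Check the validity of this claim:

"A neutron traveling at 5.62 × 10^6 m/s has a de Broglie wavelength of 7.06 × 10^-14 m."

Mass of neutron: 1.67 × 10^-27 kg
True

The claim is correct.

Using λ = h/(mv):
λ = (6.626 × 10^-34 J·s) / (1.67 × 10^-27 kg × 5.62 × 10^6 m/s)
λ = 7.06 × 10^-14 m

This matches the claimed value.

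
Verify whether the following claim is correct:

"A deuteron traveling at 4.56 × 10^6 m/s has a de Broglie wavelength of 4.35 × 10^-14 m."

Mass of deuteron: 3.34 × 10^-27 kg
True

The claim is correct.

Using λ = h/(mv):
λ = (6.626 × 10^-34 J·s) / (3.34 × 10^-27 kg × 4.56 × 10^6 m/s)
λ = 4.35 × 10^-14 m

This matches the claimed value.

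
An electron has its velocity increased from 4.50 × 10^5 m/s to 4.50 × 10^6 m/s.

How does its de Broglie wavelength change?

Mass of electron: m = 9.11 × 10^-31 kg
The wavelength decreases by a factor of 10.

Using λ = h/(mv):

Initial wavelength: λ₁ = h/(mv₁) = 1.62 × 10^-9 m
Final wavelength: λ₂ = h/(mv₂) = 1.62 × 10^-10 m

Since λ ∝ 1/v, when velocity increases by a factor of 10, the wavelength decreases by a factor of 10.

λ₂/λ₁ = v₁/v₂ = 1/10

The wavelength decreases by a factor of 10.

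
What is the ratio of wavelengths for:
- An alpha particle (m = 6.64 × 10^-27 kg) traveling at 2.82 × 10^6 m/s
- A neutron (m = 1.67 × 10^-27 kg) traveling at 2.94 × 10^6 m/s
λ₁/λ₂ = 0.262

Using λ = h/(mv):

λ₁ = h/(m₁v₁) = 3.54 × 10^-14 m
λ₂ = h/(m₂v₂) = 1.35 × 10^-13 m

Ratio λ₁/λ₂ = (m₂v₂)/(m₁v₁)
         = (1.67 × 10^-27 kg × 2.94 × 10^6 m/s) / (6.64 × 10^-27 kg × 2.82 × 10^6 m/s)
         = 0.262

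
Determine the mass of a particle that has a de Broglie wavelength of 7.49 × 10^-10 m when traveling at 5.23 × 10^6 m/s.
1.69 × 10^-31 kg

From the de Broglie relation λ = h/(mv), we solve for m:

m = h/(λv)
m = (6.626 × 10^-34 J·s) / (7.49 × 10^-10 m × 5.23 × 10^6 m/s)
m = 1.69 × 10^-31 kg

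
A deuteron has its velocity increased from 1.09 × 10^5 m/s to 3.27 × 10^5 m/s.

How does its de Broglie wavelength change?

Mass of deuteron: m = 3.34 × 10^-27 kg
The wavelength decreases by a factor of 3.

Using λ = h/(mv):

Initial wavelength: λ₁ = h/(mv₁) = 1.82 × 10^-12 m
Final wavelength: λ₂ = h/(mv₂) = 6.07 × 10^-13 m

Since λ ∝ 1/v, when velocity increases by a factor of 3, the wavelength decreases by a factor of 3.

λ₂/λ₁ = v₁/v₂ = 1/3

The wavelength decreases by a factor of 3.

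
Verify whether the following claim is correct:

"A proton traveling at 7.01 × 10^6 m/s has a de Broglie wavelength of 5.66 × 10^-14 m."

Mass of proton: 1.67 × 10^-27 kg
True

The claim is correct.

Using λ = h/(mv):
λ = (6.626 × 10^-34 J·s) / (1.67 × 10^-27 kg × 7.01 × 10^6 m/s)
λ = 5.66 × 10^-14 m

This matches the claimed value.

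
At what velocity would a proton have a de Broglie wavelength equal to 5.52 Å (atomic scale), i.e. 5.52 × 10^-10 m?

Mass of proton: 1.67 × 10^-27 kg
7.19 × 10^2 m/s

From λ = h/(mv), solve for v:

v = h/(mλ)
v = (6.626 × 10^-34 J·s) / (1.67 × 10^-27 kg × 5.52 × 10^-10 m)
v = 7.19 × 10^2 m/s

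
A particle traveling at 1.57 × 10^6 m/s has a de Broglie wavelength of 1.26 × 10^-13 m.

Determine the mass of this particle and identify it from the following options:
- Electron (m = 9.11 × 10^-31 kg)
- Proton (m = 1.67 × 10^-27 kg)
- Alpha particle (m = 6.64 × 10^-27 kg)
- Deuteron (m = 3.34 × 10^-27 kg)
The particle is a deuteron.

From λ = h/(mv), solve for mass:

m = h/(λv)
m = (6.626 × 10^-34 J·s) / (1.26 × 10^-13 m × 1.57 × 10^6 m/s)
m = 3.35 × 10^-27 kg

Comparing with the listed masses, this is closest to a deuteron.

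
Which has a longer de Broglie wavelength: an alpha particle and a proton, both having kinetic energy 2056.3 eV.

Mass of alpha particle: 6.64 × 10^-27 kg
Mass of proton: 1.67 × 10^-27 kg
The proton has the longer wavelength.

Using λ = h/√(2mKE):

For alpha particle: λ₁ = h/√(2m₁KE) = 3.17 × 10^-13 m
For proton: λ₂ = h/√(2m₂KE) = 6.32 × 10^-13 m

Since λ ∝ 1/√m at constant kinetic energy, the lighter particle has the longer wavelength.

The proton has the longer de Broglie wavelength.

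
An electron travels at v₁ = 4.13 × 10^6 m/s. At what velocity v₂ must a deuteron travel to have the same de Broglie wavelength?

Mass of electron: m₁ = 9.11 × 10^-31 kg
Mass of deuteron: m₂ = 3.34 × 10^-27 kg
v₂ = 1.13 × 10^3 m/s

For equal de Broglie wavelengths: λ₁ = λ₂

h/(m₁v₁) = h/(m₂v₂)
m₁v₁ = m₂v₂
v₂ = v₁ · (m₁/m₂)

v₂ = 4.13 × 10^6 m/s × (9.11 × 10^-31 kg / 3.34 × 10^-27 kg)
v₂ = 1.13 × 10^3 m/s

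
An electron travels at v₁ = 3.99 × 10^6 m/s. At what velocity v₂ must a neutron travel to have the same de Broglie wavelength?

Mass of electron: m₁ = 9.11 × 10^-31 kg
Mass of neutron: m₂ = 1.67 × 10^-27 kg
v₂ = 2.18 × 10^3 m/s

For equal de Broglie wavelengths: λ₁ = λ₂

h/(m₁v₁) = h/(m₂v₂)
m₁v₁ = m₂v₂
v₂ = v₁ · (m₁/m₂)

v₂ = 3.99 × 10^6 m/s × (9.11 × 10^-31 kg / 1.67 × 10^-27 kg)
v₂ = 2.18 × 10^3 m/s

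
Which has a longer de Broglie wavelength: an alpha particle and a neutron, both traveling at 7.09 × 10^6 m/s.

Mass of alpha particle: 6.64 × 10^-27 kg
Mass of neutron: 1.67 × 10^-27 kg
The neutron has the longer wavelength.

Using λ = h/(mv), since both particles have the same velocity, the wavelength depends only on mass.

For alpha particle: λ₁ = h/(m₁v) = 1.41 × 10^-14 m
For neutron: λ₂ = h/(m₂v) = 5.60 × 10^-14 m

Since λ ∝ 1/m at constant velocity, the lighter particle has the longer wavelength.

The neutron has the longer de Broglie wavelength.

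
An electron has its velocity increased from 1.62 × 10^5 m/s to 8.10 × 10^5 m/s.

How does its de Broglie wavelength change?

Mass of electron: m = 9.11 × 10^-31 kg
The wavelength decreases by a factor of 5.

Using λ = h/(mv):

Initial wavelength: λ₁ = h/(mv₁) = 4.49 × 10^-9 m
Final wavelength: λ₂ = h/(mv₂) = 8.98 × 10^-10 m

Since λ ∝ 1/v, when velocity increases by a factor of 5, the wavelength decreases by a factor of 5.

λ₂/λ₁ = v₁/v₂ = 1/5

The wavelength decreases by a factor of 5.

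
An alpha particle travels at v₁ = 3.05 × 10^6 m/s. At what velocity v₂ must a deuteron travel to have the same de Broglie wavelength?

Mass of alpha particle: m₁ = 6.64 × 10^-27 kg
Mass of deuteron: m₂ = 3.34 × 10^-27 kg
v₂ = 6.06 × 10^6 m/s

For equal de Broglie wavelengths: λ₁ = λ₂

h/(m₁v₁) = h/(m₂v₂)
m₁v₁ = m₂v₂
v₂ = v₁ · (m₁/m₂)

v₂ = 3.05 × 10^6 m/s × (6.64 × 10^-27 kg / 3.34 × 10^-27 kg)
v₂ = 6.06 × 10^6 m/s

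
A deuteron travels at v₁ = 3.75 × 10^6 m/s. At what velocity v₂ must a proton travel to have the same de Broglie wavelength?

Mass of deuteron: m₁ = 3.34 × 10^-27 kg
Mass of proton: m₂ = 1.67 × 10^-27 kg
v₂ = 7.50 × 10^6 m/s

For equal de Broglie wavelengths: λ₁ = λ₂

h/(m₁v₁) = h/(m₂v₂)
m₁v₁ = m₂v₂
v₂ = v₁ · (m₁/m₂)

v₂ = 3.75 × 10^6 m/s × (3.34 × 10^-27 kg / 1.67 × 10^-27 kg)
v₂ = 7.50 × 10^6 m/s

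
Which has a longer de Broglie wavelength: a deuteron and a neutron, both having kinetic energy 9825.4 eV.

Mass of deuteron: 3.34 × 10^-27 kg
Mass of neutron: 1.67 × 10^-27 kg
The neutron has the longer wavelength.

Using λ = h/√(2mKE):

For deuteron: λ₁ = h/√(2m₁KE) = 2.04 × 10^-13 m
For neutron: λ₂ = h/√(2m₂KE) = 2.89 × 10^-13 m

Since λ ∝ 1/√m at constant kinetic energy, the lighter particle has the longer wavelength.

The neutron has the longer de Broglie wavelength.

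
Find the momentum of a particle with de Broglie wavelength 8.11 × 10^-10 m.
8.17 × 10^-25 kg·m/s

From the de Broglie relation λ = h/p, we solve for p:

p = h/λ
p = (6.626 × 10^-34 J·s) / (8.11 × 10^-10 m)
p = 8.17 × 10^-25 kg·m/s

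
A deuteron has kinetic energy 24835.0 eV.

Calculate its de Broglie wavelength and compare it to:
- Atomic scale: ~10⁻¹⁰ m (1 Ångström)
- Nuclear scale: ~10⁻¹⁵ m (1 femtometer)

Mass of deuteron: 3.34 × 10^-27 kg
λ = 1.29 × 10^-13 m, which is between nuclear and atomic scales.

Using λ = h/√(2mKE):

KE = 24835.0 eV = 3.979 × 10^-15 J

λ = h/√(2mKE)
λ = (6.626 × 10^-34 J·s) / √(2 × 3.34 × 10^-27 kg × 3.979 × 10^-15 J)
λ = 1.29 × 10^-13 m

Comparison:
- Atomic scale (10⁻¹⁰ m): λ is 0.0013× this size
- Nuclear scale (10⁻¹⁵ m): λ is 1.3e+02× this size

The wavelength is between nuclear and atomic scales.

This wavelength is appropriate for probing atomic structure but too large for nuclear physics experiments.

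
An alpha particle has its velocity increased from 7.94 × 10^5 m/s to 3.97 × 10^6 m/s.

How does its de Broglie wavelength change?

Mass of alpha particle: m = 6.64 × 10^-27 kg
The wavelength decreases by a factor of 5.

Using λ = h/(mv):

Initial wavelength: λ₁ = h/(mv₁) = 1.26 × 10^-13 m
Final wavelength: λ₂ = h/(mv₂) = 2.51 × 10^-14 m

Since λ ∝ 1/v, when velocity increases by a factor of 5, the wavelength decreases by a factor of 5.

λ₂/λ₁ = v₁/v₂ = 1/5

The wavelength decreases by a factor of 5.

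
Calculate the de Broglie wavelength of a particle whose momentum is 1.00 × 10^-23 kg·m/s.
6.63 × 10^-11 m

Using the de Broglie relation λ = h/p:

λ = h/p
λ = (6.626 × 10^-34 J·s) / (1.00 × 10^-23 kg·m/s)
λ = 6.63 × 10^-11 m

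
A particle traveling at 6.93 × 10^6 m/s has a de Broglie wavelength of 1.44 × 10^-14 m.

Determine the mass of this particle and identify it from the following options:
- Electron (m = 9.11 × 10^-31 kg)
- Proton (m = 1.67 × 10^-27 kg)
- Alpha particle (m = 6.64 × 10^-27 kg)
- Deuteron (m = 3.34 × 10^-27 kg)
The particle is an alpha particle.

From λ = h/(mv), solve for mass:

m = h/(λv)
m = (6.626 × 10^-34 J·s) / (1.44 × 10^-14 m × 6.93 × 10^6 m/s)
m = 6.64 × 10^-27 kg

Comparing with the listed masses, this is closest to an alpha particle.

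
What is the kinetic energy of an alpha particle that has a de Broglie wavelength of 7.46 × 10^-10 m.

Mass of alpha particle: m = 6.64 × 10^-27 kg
5.94 × 10^-23 J (or 3.71 × 10^-4 eV)

From λ = h/√(2mKE), we solve for KE:

λ² = h²/(2mKE)
KE = h²/(2mλ²)
KE = (6.626 × 10^-34 J·s)² / (2 × 6.64 × 10^-27 kg × (7.46 × 10^-10 m)²)
KE = 5.94 × 10^-23 J
KE = 3.71 × 10^-4 eV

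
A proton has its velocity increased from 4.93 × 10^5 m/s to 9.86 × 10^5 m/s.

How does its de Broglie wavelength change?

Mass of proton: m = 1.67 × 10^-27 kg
The wavelength decreases by a factor of 2.

Using λ = h/(mv):

Initial wavelength: λ₁ = h/(mv₁) = 8.05 × 10^-13 m
Final wavelength: λ₂ = h/(mv₂) = 4.02 × 10^-13 m

Since λ ∝ 1/v, when velocity increases by a factor of 2, the wavelength decreases by a factor of 2.

λ₂/λ₁ = v₁/v₂ = 1/2

The wavelength decreases by a factor of 2.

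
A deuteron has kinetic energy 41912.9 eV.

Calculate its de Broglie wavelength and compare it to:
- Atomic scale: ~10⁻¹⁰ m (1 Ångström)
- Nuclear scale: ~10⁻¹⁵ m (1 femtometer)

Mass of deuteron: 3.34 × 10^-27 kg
λ = 9.89 × 10^-14 m, which is between nuclear and atomic scales.

Using λ = h/√(2mKE):

KE = 41912.9 eV = 6.715 × 10^-15 J

λ = h/√(2mKE)
λ = (6.626 × 10^-34 J·s) / √(2 × 3.34 × 10^-27 kg × 6.715 × 10^-15 J)
λ = 9.89 × 10^-14 m

Comparison:
- Atomic scale (10⁻¹⁰ m): λ is 0.00099× this size
- Nuclear scale (10⁻¹⁵ m): λ is 99× this size

The wavelength is between nuclear and atomic scales.

This wavelength is appropriate for probing atomic structure but too large for nuclear physics experiments.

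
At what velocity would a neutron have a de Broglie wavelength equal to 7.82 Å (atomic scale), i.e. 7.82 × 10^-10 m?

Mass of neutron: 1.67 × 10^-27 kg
5.07 × 10^2 m/s

From λ = h/(mv), solve for v:

v = h/(mλ)
v = (6.626 × 10^-34 J·s) / (1.67 × 10^-27 kg × 7.82 × 10^-10 m)
v = 5.07 × 10^2 m/s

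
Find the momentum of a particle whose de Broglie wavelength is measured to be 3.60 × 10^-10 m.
1.84 × 10^-24 kg·m/s

From the de Broglie relation λ = h/p, we solve for p:

p = h/λ
p = (6.626 × 10^-34 J·s) / (3.60 × 10^-10 m)
p = 1.84 × 10^-24 kg·m/s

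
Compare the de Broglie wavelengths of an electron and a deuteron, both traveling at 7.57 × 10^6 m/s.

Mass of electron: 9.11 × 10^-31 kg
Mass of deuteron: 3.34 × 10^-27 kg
The electron has the longer wavelength.

Using λ = h/(mv), since both particles have the same velocity, the wavelength depends only on mass.

For electron: λ₁ = h/(m₁v) = 9.61 × 10^-11 m
For deuteron: λ₂ = h/(m₂v) = 2.62 × 10^-14 m

Since λ ∝ 1/m at constant velocity, the lighter particle has the longer wavelength.

The electron has the longer de Broglie wavelength.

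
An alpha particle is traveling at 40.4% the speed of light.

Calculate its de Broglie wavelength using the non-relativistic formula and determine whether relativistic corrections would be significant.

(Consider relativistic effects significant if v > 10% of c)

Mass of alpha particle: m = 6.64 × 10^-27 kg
Yes, relativistic corrections are needed.

Using the non-relativistic de Broglie formula λ = h/(mv):

v = 40.4% × c = 1.211 × 10^8 m/s

λ = h/(mv)
λ = (6.626 × 10^-34 J·s) / (6.64 × 10^-27 kg × 1.211 × 10^8 m/s)
λ = 8.24 × 10^-16 m

Since v = 40.4% of c > 10% of c, relativistic corrections ARE significant and the actual wavelength would differ from this non-relativistic estimate.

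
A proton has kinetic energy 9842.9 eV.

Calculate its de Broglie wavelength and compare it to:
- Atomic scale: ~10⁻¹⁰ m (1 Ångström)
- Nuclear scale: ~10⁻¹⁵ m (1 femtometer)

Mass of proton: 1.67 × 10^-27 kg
λ = 2.89 × 10^-13 m, which is between nuclear and atomic scales.

Using λ = h/√(2mKE):

KE = 9842.9 eV = 1.577 × 10^-15 J

λ = h/√(2mKE)
λ = (6.626 × 10^-34 J·s) / √(2 × 1.67 × 10^-27 kg × 1.577 × 10^-15 J)
λ = 2.89 × 10^-13 m

Comparison:
- Atomic scale (10⁻¹⁰ m): λ is 0.0029× this size
- Nuclear scale (10⁻¹⁵ m): λ is 2.9e+02× this size

The wavelength is between nuclear and atomic scales.

This wavelength is appropriate for probing atomic structure but too large for nuclear physics experiments.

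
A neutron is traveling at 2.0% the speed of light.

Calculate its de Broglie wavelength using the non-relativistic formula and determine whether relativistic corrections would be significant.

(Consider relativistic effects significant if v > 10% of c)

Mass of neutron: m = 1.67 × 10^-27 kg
No, relativistic corrections are not needed.

Using the non-relativistic de Broglie formula λ = h/(mv):

v = 2.0% × c = 5.996 × 10^6 m/s

λ = h/(mv)
λ = (6.626 × 10^-34 J·s) / (1.67 × 10^-27 kg × 5.996 × 10^6 m/s)
λ = 6.62 × 10^-14 m

Since v = 2.0% of c < 10% of c, relativistic corrections are NOT significant and this non-relativistic result is a good approximation.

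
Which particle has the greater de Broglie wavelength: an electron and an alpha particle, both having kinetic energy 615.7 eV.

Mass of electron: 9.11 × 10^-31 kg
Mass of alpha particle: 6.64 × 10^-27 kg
The electron has the longer wavelength.

Using λ = h/√(2mKE):

For electron: λ₁ = h/√(2m₁KE) = 4.94 × 10^-11 m
For alpha particle: λ₂ = h/√(2m₂KE) = 5.79 × 10^-13 m

Since λ ∝ 1/√m at constant kinetic energy, the lighter particle has the longer wavelength.

The electron has the longer de Broglie wavelength.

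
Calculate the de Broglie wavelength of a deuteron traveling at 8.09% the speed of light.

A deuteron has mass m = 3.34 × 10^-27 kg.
8.18 × 10^-15 m

Using the de Broglie relation λ = h/(mv):

v = 8.09% × c = 2.425 × 10^7 m/s

λ = h/(mv)
λ = (6.626 × 10^-34 J·s) / (3.34 × 10^-27 kg × 2.425 × 10^7 m/s)
λ = 8.18 × 10^-15 m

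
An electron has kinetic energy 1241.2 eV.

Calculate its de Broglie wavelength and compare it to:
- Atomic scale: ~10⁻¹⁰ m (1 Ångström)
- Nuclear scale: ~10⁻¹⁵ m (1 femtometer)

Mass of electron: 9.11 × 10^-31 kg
λ = 3.48 × 10^-11 m, which is between nuclear and atomic scales.

Using λ = h/√(2mKE):

KE = 1241.2 eV = 1.989 × 10^-16 J

λ = h/√(2mKE)
λ = (6.626 × 10^-34 J·s) / √(2 × 9.11 × 10^-31 kg × 1.989 × 10^-16 J)
λ = 3.48 × 10^-11 m

Comparison:
- Atomic scale (10⁻¹⁰ m): λ is 0.35× this size
- Nuclear scale (10⁻¹⁵ m): λ is 3.5e+04× this size

The wavelength is between nuclear and atomic scales.

This wavelength is appropriate for probing atomic structure but too large for nuclear physics experiments.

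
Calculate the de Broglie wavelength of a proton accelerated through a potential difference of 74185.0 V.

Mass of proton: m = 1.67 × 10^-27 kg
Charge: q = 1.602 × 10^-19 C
1.05 × 10^-13 m

When a particle is accelerated through voltage V, it gains kinetic energy KE = qV.

The de Broglie wavelength is then λ = h/√(2mqV):

λ = h/√(2mqV)
λ = (6.626 × 10^-34 J·s) / √(2 × 1.67 × 10^-27 kg × 1.602 × 10^-19 C × 74185.0 V)
λ = 1.05 × 10^-13 m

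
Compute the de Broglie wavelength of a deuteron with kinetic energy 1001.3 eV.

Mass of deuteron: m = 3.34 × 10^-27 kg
6.40 × 10^-13 m

Using λ = h/√(2mKE):

First convert KE to Joules: KE = 1001.3 eV = 1.604 × 10^-16 J

λ = h/√(2mKE)
λ = (6.626 × 10^-34 J·s) / √(2 × 3.34 × 10^-27 kg × 1.604 × 10^-16 J)
λ = 6.40 × 10^-13 m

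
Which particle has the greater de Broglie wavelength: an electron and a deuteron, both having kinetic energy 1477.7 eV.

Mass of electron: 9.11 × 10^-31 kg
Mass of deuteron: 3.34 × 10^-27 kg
The electron has the longer wavelength.

Using λ = h/√(2mKE):

For electron: λ₁ = h/√(2m₁KE) = 3.19 × 10^-11 m
For deuteron: λ₂ = h/√(2m₂KE) = 5.27 × 10^-13 m

Since λ ∝ 1/√m at constant kinetic energy, the lighter particle has the longer wavelength.

The electron has the longer de Broglie wavelength.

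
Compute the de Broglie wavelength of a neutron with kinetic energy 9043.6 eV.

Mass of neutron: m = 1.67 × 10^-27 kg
3.01 × 10^-13 m

Using λ = h/√(2mKE):

First convert KE to Joules: KE = 9043.6 eV = 1.449 × 10^-15 J

λ = h/√(2mKE)
λ = (6.626 × 10^-34 J·s) / √(2 × 1.67 × 10^-27 kg × 1.449 × 10^-15 J)
λ = 3.01 × 10^-13 m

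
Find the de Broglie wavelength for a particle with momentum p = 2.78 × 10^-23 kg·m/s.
2.38 × 10^-11 m

Using the de Broglie relation λ = h/p:

λ = h/p
λ = (6.626 × 10^-34 J·s) / (2.78 × 10^-23 kg·m/s)
λ = 2.38 × 10^-11 m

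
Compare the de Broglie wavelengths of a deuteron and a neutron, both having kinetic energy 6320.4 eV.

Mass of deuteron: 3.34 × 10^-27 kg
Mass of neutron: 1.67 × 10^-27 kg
The neutron has the longer wavelength.

Using λ = h/√(2mKE):

For deuteron: λ₁ = h/√(2m₁KE) = 2.55 × 10^-13 m
For neutron: λ₂ = h/√(2m₂KE) = 3.60 × 10^-13 m

Since λ ∝ 1/√m at constant kinetic energy, the lighter particle has the longer wavelength.

The neutron has the longer de Broglie wavelength.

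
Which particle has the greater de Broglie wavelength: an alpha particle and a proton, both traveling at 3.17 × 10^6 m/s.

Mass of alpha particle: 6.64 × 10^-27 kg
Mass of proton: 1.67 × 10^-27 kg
The proton has the longer wavelength.

Using λ = h/(mv), since both particles have the same velocity, the wavelength depends only on mass.

For alpha particle: λ₁ = h/(m₁v) = 3.15 × 10^-14 m
For proton: λ₂ = h/(m₂v) = 1.25 × 10^-13 m

Since λ ∝ 1/m at constant velocity, the lighter particle has the longer wavelength.

The proton has the longer de Broglie wavelength.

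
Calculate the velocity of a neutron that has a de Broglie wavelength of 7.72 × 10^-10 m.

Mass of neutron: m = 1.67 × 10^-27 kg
5.14 × 10^2 m/s

From the de Broglie relation λ = h/(mv), we solve for v:

v = h/(mλ)
v = (6.626 × 10^-34 J·s) / (1.67 × 10^-27 kg × 7.72 × 10^-10 m)
v = 5.14 × 10^2 m/s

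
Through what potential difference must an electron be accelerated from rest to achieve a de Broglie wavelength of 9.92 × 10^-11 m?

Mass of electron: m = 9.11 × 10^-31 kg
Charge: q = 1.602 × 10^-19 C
153 V

From λ = h/√(2mqV), we solve for V:

λ² = h²/(2mqV)
V = h²/(2mqλ²)
V = (6.626 × 10^-34 J·s)² / (2 × 9.11 × 10^-31 kg × 1.602 × 10^-19 C × (9.92 × 10^-11 m)²)
V = 153 V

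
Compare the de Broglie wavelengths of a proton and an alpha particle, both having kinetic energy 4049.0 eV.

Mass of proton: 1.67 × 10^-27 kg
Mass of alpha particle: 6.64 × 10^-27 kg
The proton has the longer wavelength.

Using λ = h/√(2mKE):

For proton: λ₁ = h/√(2m₁KE) = 4.50 × 10^-13 m
For alpha particle: λ₂ = h/√(2m₂KE) = 2.26 × 10^-13 m

Since λ ∝ 1/√m at constant kinetic energy, the lighter particle has the longer wavelength.

The proton has the longer de Broglie wavelength.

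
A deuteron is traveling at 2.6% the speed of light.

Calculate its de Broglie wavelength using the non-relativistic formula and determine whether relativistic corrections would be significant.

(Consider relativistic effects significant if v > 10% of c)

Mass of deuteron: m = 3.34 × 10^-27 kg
No, relativistic corrections are not needed.

Using the non-relativistic de Broglie formula λ = h/(mv):

v = 2.6% × c = 7.795 × 10^6 m/s

λ = h/(mv)
λ = (6.626 × 10^-34 J·s) / (3.34 × 10^-27 kg × 7.795 × 10^6 m/s)
λ = 2.55 × 10^-14 m

Since v = 2.6% of c < 10% of c, relativistic corrections are NOT significant and this non-relativistic result is a good approximation.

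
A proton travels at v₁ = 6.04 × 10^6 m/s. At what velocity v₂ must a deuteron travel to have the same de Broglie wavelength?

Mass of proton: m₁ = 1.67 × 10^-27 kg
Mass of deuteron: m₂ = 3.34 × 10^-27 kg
v₂ = 3.02 × 10^6 m/s

For equal de Broglie wavelengths: λ₁ = λ₂

h/(m₁v₁) = h/(m₂v₂)
m₁v₁ = m₂v₂
v₂ = v₁ · (m₁/m₂)

v₂ = 6.04 × 10^6 m/s × (1.67 × 10^-27 kg / 3.34 × 10^-27 kg)
v₂ = 3.02 × 10^6 m/s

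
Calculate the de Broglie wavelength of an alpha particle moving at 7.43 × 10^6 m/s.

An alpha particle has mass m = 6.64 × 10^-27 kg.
1.34 × 10^-14 m

Using the de Broglie relation λ = h/(mv):

λ = h/(mv)
λ = (6.626 × 10^-34 J·s) / (6.64 × 10^-27 kg × 7.43 × 10^6 m/s)
λ = 1.34 × 10^-14 m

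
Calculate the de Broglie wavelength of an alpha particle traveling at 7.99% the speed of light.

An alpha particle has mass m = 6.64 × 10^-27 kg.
4.17 × 10^-15 m

Using the de Broglie relation λ = h/(mv):

v = 7.99% × c = 2.395 × 10^7 m/s

λ = h/(mv)
λ = (6.626 × 10^-34 J·s) / (6.64 × 10^-27 kg × 2.395 × 10^7 m/s)
λ = 4.17 × 10^-15 m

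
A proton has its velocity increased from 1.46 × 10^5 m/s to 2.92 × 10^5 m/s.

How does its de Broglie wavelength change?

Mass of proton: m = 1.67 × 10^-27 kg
The wavelength decreases by a factor of 2.

Using λ = h/(mv):

Initial wavelength: λ₁ = h/(mv₁) = 2.72 × 10^-12 m
Final wavelength: λ₂ = h/(mv₂) = 1.36 × 10^-12 m

Since λ ∝ 1/v, when velocity increases by a factor of 2, the wavelength decreases by a factor of 2.

λ₂/λ₁ = v₁/v₂ = 1/2

The wavelength decreases by a factor of 2.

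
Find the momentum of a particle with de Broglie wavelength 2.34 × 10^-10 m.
2.83 × 10^-24 kg·m/s

From the de Broglie relation λ = h/p, we solve for p:

p = h/λ
p = (6.626 × 10^-34 J·s) / (2.34 × 10^-10 m)
p = 2.83 × 10^-24 kg·m/s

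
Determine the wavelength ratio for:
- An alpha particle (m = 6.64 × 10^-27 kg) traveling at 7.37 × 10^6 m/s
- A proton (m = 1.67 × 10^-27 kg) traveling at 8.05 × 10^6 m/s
λ₁/λ₂ = 0.275

Using λ = h/(mv):

λ₁ = h/(m₁v₁) = 1.35 × 10^-14 m
λ₂ = h/(m₂v₂) = 4.93 × 10^-14 m

Ratio λ₁/λ₂ = (m₂v₂)/(m₁v₁)
         = (1.67 × 10^-27 kg × 8.05 × 10^6 m/s) / (6.64 × 10^-27 kg × 7.37 × 10^6 m/s)
         = 0.275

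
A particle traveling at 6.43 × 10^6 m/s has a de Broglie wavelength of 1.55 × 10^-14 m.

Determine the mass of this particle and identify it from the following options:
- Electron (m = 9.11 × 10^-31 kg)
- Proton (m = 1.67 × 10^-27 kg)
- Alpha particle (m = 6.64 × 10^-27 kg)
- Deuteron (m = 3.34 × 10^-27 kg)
The particle is an alpha particle.

From λ = h/(mv), solve for mass:

m = h/(λv)
m = (6.626 × 10^-34 J·s) / (1.55 × 10^-14 m × 6.43 × 10^6 m/s)
m = 6.65 × 10^-27 kg

Comparing with the listed masses, this is closest to an alpha particle.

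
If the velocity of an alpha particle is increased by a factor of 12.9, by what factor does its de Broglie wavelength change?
The wavelength decreases by a factor of 12.9.

From λ = h/(mv), the wavelength is inversely proportional to velocity:

λ ∝ 1/v

If v → 12.9v, then λ → λ/12.9

When velocity is increased by a factor of 12.9, the wavelength decreases by a factor of 12.9.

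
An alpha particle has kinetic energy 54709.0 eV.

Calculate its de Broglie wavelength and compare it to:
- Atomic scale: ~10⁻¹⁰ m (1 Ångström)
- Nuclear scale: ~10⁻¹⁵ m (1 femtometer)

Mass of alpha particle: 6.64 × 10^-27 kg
λ = 6.14 × 10^-14 m, which is between nuclear and atomic scales.

Using λ = h/√(2mKE):

KE = 54709.0 eV = 8.765 × 10^-15 J

λ = h/√(2mKE)
λ = (6.626 × 10^-34 J·s) / √(2 × 6.64 × 10^-27 kg × 8.765 × 10^-15 J)
λ = 6.14 × 10^-14 m

Comparison:
- Atomic scale (10⁻¹⁰ m): λ is 0.00061× this size
- Nuclear scale (10⁻¹⁵ m): λ is 61× this size

The wavelength is between nuclear and atomic scales.

This wavelength is appropriate for probing atomic structure but too large for nuclear physics experiments.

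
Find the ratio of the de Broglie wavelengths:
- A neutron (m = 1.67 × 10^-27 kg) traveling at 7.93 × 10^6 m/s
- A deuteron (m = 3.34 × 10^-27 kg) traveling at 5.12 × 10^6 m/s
λ₁/λ₂ = 1.29

Using λ = h/(mv):

λ₁ = h/(m₁v₁) = 5.00 × 10^-14 m
λ₂ = h/(m₂v₂) = 3.87 × 10^-14 m

Ratio λ₁/λ₂ = (m₂v₂)/(m₁v₁)
         = (3.34 × 10^-27 kg × 5.12 × 10^6 m/s) / (1.67 × 10^-27 kg × 7.93 × 10^6 m/s)
         = 1.29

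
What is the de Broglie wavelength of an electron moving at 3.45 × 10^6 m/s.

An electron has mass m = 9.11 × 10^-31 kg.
2.11 × 10^-10 m

Using the de Broglie relation λ = h/(mv):

λ = h/(mv)
λ = (6.626 × 10^-34 J·s) / (9.11 × 10^-31 kg × 3.45 × 10^6 m/s)
λ = 2.11 × 10^-10 m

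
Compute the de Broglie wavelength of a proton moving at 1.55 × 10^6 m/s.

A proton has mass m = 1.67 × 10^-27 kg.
2.56 × 10^-13 m

Using the de Broglie relation λ = h/(mv):

λ = h/(mv)
λ = (6.626 × 10^-34 J·s) / (1.67 × 10^-27 kg × 1.55 × 10^6 m/s)
λ = 2.56 × 10^-13 m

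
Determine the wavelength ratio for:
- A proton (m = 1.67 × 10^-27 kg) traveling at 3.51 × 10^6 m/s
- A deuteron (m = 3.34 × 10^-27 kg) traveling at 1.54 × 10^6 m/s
λ₁/λ₂ = 0.877

Using λ = h/(mv):

λ₁ = h/(m₁v₁) = 1.13 × 10^-13 m
λ₂ = h/(m₂v₂) = 1.29 × 10^-13 m

Ratio λ₁/λ₂ = (m₂v₂)/(m₁v₁)
         = (3.34 × 10^-27 kg × 1.54 × 10^6 m/s) / (1.67 × 10^-27 kg × 3.51 × 10^6 m/s)
         = 0.877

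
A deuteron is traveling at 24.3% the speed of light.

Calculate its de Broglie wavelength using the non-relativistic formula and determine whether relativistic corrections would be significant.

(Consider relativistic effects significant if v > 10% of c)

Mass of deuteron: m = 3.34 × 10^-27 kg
Yes, relativistic corrections are needed.

Using the non-relativistic de Broglie formula λ = h/(mv):

v = 24.3% × c = 7.285 × 10^7 m/s

λ = h/(mv)
λ = (6.626 × 10^-34 J·s) / (3.34 × 10^-27 kg × 7.285 × 10^7 m/s)
λ = 2.72 × 10^-15 m

Since v = 24.3% of c > 10% of c, relativistic corrections ARE significant and the actual wavelength would differ from this non-relativistic estimate.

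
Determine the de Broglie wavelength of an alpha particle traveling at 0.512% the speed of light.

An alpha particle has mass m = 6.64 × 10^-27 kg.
6.50 × 10^-14 m

Using the de Broglie relation λ = h/(mv):

v = 0.512% × c = 1.535 × 10^6 m/s

λ = h/(mv)
λ = (6.626 × 10^-34 J·s) / (6.64 × 10^-27 kg × 1.535 × 10^6 m/s)
λ = 6.50 × 10^-14 m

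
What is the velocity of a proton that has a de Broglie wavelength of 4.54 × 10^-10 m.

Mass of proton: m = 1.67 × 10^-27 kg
8.74 × 10^2 m/s

From the de Broglie relation λ = h/(mv), we solve for v:

v = h/(mλ)
v = (6.626 × 10^-34 J·s) / (1.67 × 10^-27 kg × 4.54 × 10^-10 m)
v = 8.74 × 10^2 m/s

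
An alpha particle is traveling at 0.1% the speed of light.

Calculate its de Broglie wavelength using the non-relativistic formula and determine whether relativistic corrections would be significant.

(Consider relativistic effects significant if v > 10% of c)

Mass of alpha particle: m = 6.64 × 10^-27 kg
No, relativistic corrections are not needed.

Using the non-relativistic de Broglie formula λ = h/(mv):

v = 0.1% × c = 2.998 × 10^5 m/s

λ = h/(mv)
λ = (6.626 × 10^-34 J·s) / (6.64 × 10^-27 kg × 2.998 × 10^5 m/s)
λ = 3.33 × 10^-13 m

Since v = 0.1% of c < 10% of c, relativistic corrections are NOT significant and this non-relativistic result is a good approximation.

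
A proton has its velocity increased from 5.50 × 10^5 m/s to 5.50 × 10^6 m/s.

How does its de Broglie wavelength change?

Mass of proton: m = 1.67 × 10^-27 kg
The wavelength decreases by a factor of 10.

Using λ = h/(mv):

Initial wavelength: λ₁ = h/(mv₁) = 7.21 × 10^-13 m
Final wavelength: λ₂ = h/(mv₂) = 7.21 × 10^-14 m

Since λ ∝ 1/v, when velocity increases by a factor of 10, the wavelength decreases by a factor of 10.

λ₂/λ₁ = v₁/v₂ = 1/10

The wavelength decreases by a factor of 10.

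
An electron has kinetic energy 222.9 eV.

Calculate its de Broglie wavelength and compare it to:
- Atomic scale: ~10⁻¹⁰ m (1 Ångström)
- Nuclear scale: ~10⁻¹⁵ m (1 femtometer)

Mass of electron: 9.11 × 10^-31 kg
λ = 8.21 × 10^-11 m, which is between nuclear and atomic scales.

Using λ = h/√(2mKE):

KE = 222.9 eV = 3.571 × 10^-17 J

λ = h/√(2mKE)
λ = (6.626 × 10^-34 J·s) / √(2 × 9.11 × 10^-31 kg × 3.571 × 10^-17 J)
λ = 8.21 × 10^-11 m

Comparison:
- Atomic scale (10⁻¹⁰ m): λ is 0.82× this size
- Nuclear scale (10⁻¹⁵ m): λ is 8.2e+04× this size

The wavelength is between nuclear and atomic scales.

This wavelength is appropriate for probing atomic structure but too large for nuclear physics experiments.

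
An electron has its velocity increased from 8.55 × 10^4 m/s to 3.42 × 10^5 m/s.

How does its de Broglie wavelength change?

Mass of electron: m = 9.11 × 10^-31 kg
The wavelength decreases by a factor of 4.

Using λ = h/(mv):

Initial wavelength: λ₁ = h/(mv₁) = 8.51 × 10^-9 m
Final wavelength: λ₂ = h/(mv₂) = 2.13 × 10^-9 m

Since λ ∝ 1/v, when velocity increases by a factor of 4, the wavelength decreases by a factor of 4.

λ₂/λ₁ = v₁/v₂ = 1/4

The wavelength decreases by a factor of 4.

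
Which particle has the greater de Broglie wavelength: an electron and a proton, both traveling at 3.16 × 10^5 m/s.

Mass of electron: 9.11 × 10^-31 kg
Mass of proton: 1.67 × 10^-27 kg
The electron has the longer wavelength.

Using λ = h/(mv), since both particles have the same velocity, the wavelength depends only on mass.

For electron: λ₁ = h/(m₁v) = 2.30 × 10^-9 m
For proton: λ₂ = h/(m₂v) = 1.26 × 10^-12 m

Since λ ∝ 1/m at constant velocity, the lighter particle has the longer wavelength.

The electron has the longer de Broglie wavelength.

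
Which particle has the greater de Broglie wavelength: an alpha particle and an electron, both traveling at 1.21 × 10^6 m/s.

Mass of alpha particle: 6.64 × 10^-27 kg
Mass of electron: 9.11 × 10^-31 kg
The electron has the longer wavelength.

Using λ = h/(mv), since both particles have the same velocity, the wavelength depends only on mass.

For alpha particle: λ₁ = h/(m₁v) = 8.25 × 10^-14 m
For electron: λ₂ = h/(m₂v) = 6.01 × 10^-10 m

Since λ ∝ 1/m at constant velocity, the lighter particle has the longer wavelength.

The electron has the longer de Broglie wavelength.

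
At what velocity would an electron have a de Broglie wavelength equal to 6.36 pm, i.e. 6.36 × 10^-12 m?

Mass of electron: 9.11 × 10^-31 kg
1.14 × 10^8 m/s

From λ = h/(mv), solve for v:

v = h/(mλ)
v = (6.626 × 10^-34 J·s) / (9.11 × 10^-31 kg × 6.36 × 10^-12 m)
v = 1.14 × 10^8 m/s

Note: This velocity is 38.1% of the speed of light, so relativistic corrections would be needed for a more accurate calculation.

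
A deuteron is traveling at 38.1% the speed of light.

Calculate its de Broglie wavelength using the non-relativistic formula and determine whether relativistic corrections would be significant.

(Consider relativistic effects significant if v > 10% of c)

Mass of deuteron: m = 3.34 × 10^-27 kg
Yes, relativistic corrections are needed.

Using the non-relativistic de Broglie formula λ = h/(mv):

v = 38.1% × c = 1.142 × 10^8 m/s

λ = h/(mv)
λ = (6.626 × 10^-34 J·s) / (3.34 × 10^-27 kg × 1.142 × 10^8 m/s)
λ = 1.74 × 10^-15 m

Since v = 38.1% of c > 10% of c, relativistic corrections ARE significant and the actual wavelength would differ from this non-relativistic estimate.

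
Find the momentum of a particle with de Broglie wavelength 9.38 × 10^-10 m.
7.06 × 10^-25 kg·m/s

From the de Broglie relation λ = h/p, we solve for p:

p = h/λ
p = (6.626 × 10^-34 J·s) / (9.38 × 10^-10 m)
p = 7.06 × 10^-25 kg·m/s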